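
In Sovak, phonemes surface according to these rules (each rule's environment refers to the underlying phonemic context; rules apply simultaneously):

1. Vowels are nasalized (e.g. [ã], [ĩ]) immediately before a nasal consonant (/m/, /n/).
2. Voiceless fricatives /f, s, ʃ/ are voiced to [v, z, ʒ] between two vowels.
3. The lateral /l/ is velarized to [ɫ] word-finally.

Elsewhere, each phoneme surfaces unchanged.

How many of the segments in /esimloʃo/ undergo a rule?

Segments that undergo a rule: /s/ → [z] (rule 2); /i/ → [ĩ] (rule 1); /ʃ/ → [ʒ] (rule 2).
All other segments surface unchanged.

3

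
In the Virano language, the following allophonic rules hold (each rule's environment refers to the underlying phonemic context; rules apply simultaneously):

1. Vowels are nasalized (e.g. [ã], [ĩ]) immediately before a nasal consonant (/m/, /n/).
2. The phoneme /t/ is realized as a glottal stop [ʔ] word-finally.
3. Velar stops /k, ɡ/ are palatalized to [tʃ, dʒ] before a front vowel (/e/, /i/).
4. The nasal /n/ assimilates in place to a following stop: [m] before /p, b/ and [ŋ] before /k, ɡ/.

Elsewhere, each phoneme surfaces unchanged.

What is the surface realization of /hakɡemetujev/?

/h/ stays [h].
/a/ (between /h/ and /k/): rule 1 targets it, but not before a nasal consonant → unchanged [a].
/k/ (between /a/ and /ɡ/) is in the target of rule 3 but the environment (before a front vowel) is not met → [k].
/ɡ/ meets the environment for rule 3 (before a front vowel) → [dʒ].
/e/ (between /ɡ/ and /m/) occurs before a nasal consonant → [ẽ] by rule 1.
/m/ (between /e/ and /e/): no rule targets it → [m].
/e/ (between /m/ and /t/): rule 1 targets it, but not before a nasal consonant → unchanged [e].
/t/ (between /e/ and /u/) is in the target of rule 2 but the environment (word-finally) is not met → [t].
/u/ — between /t/ and /j/; rule 1 does not apply here → [u].
/j/ (between /u/ and /e/): no rule targets it → [j].
/e/ — between /j/ and /v/; rule 1 does not apply here → [e].
/v/ — not in any rule's target class → [v].

[hakdʒẽmetujev]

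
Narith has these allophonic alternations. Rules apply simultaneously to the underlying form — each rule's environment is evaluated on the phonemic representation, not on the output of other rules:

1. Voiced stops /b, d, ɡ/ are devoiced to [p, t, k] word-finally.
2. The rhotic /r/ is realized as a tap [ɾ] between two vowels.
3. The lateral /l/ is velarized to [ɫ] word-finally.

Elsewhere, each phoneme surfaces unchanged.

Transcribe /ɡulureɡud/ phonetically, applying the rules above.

/ɡ/ (word-initial): rule 1 targets it, but not word-finally → unchanged [ɡ].
/u/ — not in any rule's target class → [u].
/l/ (between /u/ and /u/) is in the target of rule 3 but the environment (word-finally) is not met → [l].
/u/ (between /l/ and /r/) is unaffected → [u].
Rule 2 applies to /r/ (between /u/ and /e/: between two vowels) → [ɾ].
/e/ — not in any rule's target class → [e].
/ɡ/ — between /e/ and /u/; rule 1 does not apply here → [ɡ].
/u/ (between /ɡ/ and /d/): no rule targets it → [u].
/d/ (word-final): word-finally, so rule 1 applies → [t].

[ɡuluɾeɡut]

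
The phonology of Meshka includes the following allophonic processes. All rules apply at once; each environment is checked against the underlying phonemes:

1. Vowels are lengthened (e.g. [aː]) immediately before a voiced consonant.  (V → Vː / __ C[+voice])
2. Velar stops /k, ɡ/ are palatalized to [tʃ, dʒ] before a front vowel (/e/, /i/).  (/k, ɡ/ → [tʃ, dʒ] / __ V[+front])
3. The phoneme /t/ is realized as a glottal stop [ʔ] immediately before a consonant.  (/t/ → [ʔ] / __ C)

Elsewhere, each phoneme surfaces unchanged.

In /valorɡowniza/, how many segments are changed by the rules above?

Segments that undergo a rule: /a/ → [aː] (rule 1); /o/ → [oː] (rule 1); /o/ → [oː] (rule 1); /i/ → [iː] (rule 1).
All other segments surface unchanged.

4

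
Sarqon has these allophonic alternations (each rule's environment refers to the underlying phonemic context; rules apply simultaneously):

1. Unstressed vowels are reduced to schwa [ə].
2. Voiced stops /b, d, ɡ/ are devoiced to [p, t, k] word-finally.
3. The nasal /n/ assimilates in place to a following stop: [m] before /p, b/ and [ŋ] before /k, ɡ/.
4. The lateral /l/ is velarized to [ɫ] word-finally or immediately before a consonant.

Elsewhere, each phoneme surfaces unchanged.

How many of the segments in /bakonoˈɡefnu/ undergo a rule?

4

Segments that undergo a rule: /a/ → [ə] (rule 1); /o/ → [ə] (rule 1); /o/ → [ə] (rule 1); /u/ → [ə] (rule 1).
All other segments surface unchanged.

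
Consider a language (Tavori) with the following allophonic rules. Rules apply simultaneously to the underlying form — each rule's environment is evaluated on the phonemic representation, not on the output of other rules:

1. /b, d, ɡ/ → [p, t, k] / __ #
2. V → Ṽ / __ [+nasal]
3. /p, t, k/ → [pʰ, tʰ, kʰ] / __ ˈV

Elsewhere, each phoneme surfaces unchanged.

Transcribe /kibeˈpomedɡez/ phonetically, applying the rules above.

/k/ (word-initial) fails the environment for rule 3, so it stays [k].
/i/ — between /k/ and /b/; rule 2 does not apply here → [i].
/b/ (between /i/ and /e/) is in the target of rule 1 but the environment (word-finally) is not met → [b].
/e/ (between /b/ and /p/) fails the environment for rule 2, so it stays [e].
/p/ (between /e/ and /o/): immediately before a stressed vowel, so rule 3 applies → [pʰ].
Rule 2 applies to /o/ (between /p/ and /m/: before a nasal consonant) → [õ].
/m/ (between /o/ and /e/) is unaffected → [m].
/e/ (between /m/ and /d/): rule 2 targets it, but not before a nasal consonant → unchanged [e].
/d/ (between /e/ and /ɡ/) is in the target of rule 1 but the environment (word-finally) is not met → [d].
/ɡ/ (between /d/ and /e/) fails the environment for rule 1, so it stays [ɡ].
/e/ (between /ɡ/ and /z/): rule 2 targets it, but not before a nasal consonant → unchanged [e].
/z/ — not in any rule's target class → [z].

[kibeˈpʰõmedɡez]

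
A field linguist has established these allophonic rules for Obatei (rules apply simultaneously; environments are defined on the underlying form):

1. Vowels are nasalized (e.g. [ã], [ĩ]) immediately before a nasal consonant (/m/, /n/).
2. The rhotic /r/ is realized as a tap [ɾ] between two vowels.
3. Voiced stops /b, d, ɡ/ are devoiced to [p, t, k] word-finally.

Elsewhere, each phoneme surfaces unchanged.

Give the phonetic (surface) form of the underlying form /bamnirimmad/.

[bãmniɾĩmmat]

/b/ (word-initial): rule 3 targets it, but not word-finally → unchanged [b].
/a/ — between /b/ and /m/, before a nasal consonant — surfaces as [ã] (rule 1).
/i/ (between /n/ and /r/) is in the target of rule 1 but the environment (before a nasal consonant) is not met → [i].
/r/ — between /i/ and /i/, between two vowels — surfaces as [ɾ] (rule 2).
Rule 1 applies to /i/ (between /r/ and /m/: before a nasal consonant) → [ĩ].
/a/ — between /m/ and /d/; rule 1 does not apply here → [a].
/d/ (word-final) occurs word-finally → [t] by rule 3.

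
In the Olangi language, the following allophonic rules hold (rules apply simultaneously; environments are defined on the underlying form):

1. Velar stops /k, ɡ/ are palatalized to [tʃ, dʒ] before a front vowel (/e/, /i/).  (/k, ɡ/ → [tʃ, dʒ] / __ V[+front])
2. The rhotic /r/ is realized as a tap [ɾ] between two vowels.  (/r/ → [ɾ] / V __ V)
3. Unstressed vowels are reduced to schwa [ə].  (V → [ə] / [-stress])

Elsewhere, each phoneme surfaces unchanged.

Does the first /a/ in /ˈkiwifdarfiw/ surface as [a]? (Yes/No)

No

/a/ meets the environment for rule 3 (in an unstressed syllable) → [ə].
The actual realization is [ə], not [a].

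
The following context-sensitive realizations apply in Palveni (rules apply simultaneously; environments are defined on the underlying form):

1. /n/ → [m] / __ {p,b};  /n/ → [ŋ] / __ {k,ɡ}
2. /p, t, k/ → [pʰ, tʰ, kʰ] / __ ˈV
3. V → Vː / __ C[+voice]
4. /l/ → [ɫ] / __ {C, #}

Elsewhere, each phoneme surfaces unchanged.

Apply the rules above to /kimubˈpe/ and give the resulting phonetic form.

[kiːmuːbˈpʰe]

/k/ (word-initial) fails the environment for rule 2, so it stays [k].
/i/ (between /k/ and /m/) occurs before a voiced consonant → [iː] by rule 3.
/m/ (between /i/ and /u/): no rule targets it → [m].
/u/ meets the environment for rule 3 (before a voiced consonant) → [uː].
/b/ (between /u/ and /p/) is unaffected → [b].
/p/ meets the environment for rule 2 (immediately before a stressed vowel) → [pʰ].
/e/ — word-final; rule 3 does not apply here → [e].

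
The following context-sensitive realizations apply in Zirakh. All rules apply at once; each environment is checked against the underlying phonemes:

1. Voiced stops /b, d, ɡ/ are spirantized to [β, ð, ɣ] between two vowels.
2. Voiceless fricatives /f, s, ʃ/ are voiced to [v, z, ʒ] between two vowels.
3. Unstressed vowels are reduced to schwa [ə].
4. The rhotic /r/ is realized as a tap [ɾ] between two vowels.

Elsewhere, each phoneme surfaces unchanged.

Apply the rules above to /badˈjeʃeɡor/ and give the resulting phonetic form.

/b/ (word-initial) fails the environment for rule 1, so it stays [b].
/a/ — between /b/ and /d/, in an unstressed syllable — surfaces as [ə] (rule 3).
/d/ (between /a/ and /j/) fails the environment for rule 1, so it stays [d].
/j/ stays [j].
/e/ — between /j/ and /ʃ/; rule 3 does not apply here → [e].
/ʃ/ (between /e/ and /e/) occurs between two vowels → [ʒ] by rule 2.
/e/ — between /ʃ/ and /ɡ/, in an unstressed syllable — surfaces as [ə] (rule 3).
/ɡ/ meets the environment for rule 1 (between two vowels) → [ɣ].
/o/ — between /ɡ/ and /r/, in an unstressed syllable — surfaces as [ə] (rule 3).
/r/ — word-final; rule 4 does not apply here → [r].

[bədˈjeʒəɣər]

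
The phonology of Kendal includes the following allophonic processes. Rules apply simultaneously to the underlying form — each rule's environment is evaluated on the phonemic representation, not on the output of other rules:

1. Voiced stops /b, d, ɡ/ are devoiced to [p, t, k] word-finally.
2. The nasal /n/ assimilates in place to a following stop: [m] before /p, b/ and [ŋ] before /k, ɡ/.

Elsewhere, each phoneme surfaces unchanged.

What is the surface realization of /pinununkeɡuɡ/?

[pinunuŋkeɡuk]

/n/ (between /i/ and /u/) is in the target of rule 2 but the environment (before a labial or velar stop) is not met → [n].
/n/ (between /u/ and /u/) is in the target of rule 2 but the environment (before a labial or velar stop) is not met → [n].
Rule 2 applies to /n/ (between /u/ and /k/: before a labial or velar stop) → [ŋ].
/ɡ/ (between /e/ and /u/) is in the target of rule 1 but the environment (word-finally) is not met → [ɡ].
/ɡ/ meets the environment for rule 1 (word-finally) → [k].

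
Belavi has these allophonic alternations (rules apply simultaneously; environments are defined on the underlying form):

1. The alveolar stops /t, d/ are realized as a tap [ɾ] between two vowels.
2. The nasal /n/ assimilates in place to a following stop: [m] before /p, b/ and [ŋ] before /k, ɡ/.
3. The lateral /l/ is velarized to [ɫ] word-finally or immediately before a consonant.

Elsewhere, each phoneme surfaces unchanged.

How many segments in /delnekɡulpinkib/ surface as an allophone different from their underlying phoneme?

Segments that undergo a rule: /l/ → [ɫ] (rule 3); /l/ → [ɫ] (rule 3); /n/ → [ŋ] (rule 2).
All other segments surface unchanged.

3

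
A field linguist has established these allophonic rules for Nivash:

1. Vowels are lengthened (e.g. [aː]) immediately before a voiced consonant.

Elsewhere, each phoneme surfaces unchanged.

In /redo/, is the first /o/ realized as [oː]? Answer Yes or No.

/o/ (word-final): rule 1 targets it, but not before a voiced consonant → unchanged [o].
The actual realization is [o], not [oː].

No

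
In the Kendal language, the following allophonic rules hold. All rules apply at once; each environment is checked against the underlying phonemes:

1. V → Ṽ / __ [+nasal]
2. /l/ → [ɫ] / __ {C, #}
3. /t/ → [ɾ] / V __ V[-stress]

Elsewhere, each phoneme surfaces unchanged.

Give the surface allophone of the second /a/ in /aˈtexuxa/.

[a]

/a/ (word-final) is in the target of rule 1 but the environment (before a nasal consonant) is not met → [a].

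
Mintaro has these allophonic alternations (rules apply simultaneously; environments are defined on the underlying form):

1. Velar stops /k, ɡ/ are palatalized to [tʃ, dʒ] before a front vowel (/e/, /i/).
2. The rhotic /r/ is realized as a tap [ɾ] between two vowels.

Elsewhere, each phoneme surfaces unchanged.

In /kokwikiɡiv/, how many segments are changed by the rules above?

Segments that undergo a rule: /k/ → [tʃ] (rule 1); /ɡ/ → [dʒ] (rule 1).
All other segments surface unchanged.

2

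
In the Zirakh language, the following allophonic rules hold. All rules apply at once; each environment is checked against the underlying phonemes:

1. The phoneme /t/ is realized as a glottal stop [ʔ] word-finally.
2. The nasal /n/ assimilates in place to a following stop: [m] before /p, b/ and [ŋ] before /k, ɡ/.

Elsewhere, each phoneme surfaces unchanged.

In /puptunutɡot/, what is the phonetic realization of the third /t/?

Rule 1 applies to /t/ (word-final: word-finally) → [ʔ].

[ʔ]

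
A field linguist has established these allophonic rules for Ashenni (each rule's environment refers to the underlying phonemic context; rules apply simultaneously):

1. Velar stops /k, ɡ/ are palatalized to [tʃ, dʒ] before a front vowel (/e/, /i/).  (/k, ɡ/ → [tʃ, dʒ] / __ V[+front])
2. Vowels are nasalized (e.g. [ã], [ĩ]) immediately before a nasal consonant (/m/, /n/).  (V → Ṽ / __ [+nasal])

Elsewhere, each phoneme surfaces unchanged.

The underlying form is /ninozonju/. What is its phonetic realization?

[nĩnozõnju]

/n/ (word-initial) is unaffected → [n].
/i/ (between /n/ and /n/) occurs before a nasal consonant → [ĩ] by rule 2.
/n/ — not in any rule's target class → [n].
/o/ (between /n/ and /z/) is in the target of rule 2 but the environment (before a nasal consonant) is not met → [o].
/z/ (between /o/ and /o/) is unaffected → [z].
Rule 2 applies to /o/ (between /z/ and /n/: before a nasal consonant) → [õ].
/n/ stays [n].
/j/ (between /n/ and /u/): no rule targets it → [j].
/u/ (word-final) fails the environment for rule 2, so it stays [u].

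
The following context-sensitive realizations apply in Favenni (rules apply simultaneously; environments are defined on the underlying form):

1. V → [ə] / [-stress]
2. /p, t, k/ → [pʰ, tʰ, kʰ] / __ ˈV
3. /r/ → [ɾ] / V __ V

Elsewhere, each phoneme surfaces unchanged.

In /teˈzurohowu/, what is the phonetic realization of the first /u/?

/u/ (between /z/ and /r/) is in the target of rule 1 but the environment (in an unstressed syllable) is not met → [u].

[u]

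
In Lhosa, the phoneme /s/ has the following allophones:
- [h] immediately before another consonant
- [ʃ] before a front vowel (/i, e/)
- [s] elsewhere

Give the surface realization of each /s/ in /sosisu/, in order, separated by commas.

[s], [ʃ], [s]

Occurrence 1 (position 1): no conditioning environment matches → elsewhere allophone [s].
Occurrence 2 (position 3): before a front vowel (/i, e/) → [ʃ].
Occurrence 3 (position 5): no conditioning environment matches → elsewhere allophone [s].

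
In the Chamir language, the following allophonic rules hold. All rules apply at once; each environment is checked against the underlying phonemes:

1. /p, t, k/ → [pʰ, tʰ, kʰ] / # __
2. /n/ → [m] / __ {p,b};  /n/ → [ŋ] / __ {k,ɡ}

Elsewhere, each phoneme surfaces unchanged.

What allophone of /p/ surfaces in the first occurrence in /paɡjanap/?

/p/ meets the environment for rule 1 (word-initially) → [pʰ].

[pʰ]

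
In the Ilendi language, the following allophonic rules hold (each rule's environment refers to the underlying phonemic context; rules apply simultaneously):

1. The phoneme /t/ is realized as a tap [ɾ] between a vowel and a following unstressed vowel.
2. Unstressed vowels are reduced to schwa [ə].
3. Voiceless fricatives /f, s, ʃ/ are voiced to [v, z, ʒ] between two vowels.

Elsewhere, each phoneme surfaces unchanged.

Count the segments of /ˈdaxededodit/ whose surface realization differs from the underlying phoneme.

4

Segments that undergo a rule: /e/ → [ə] (rule 2); /e/ → [ə] (rule 2); /o/ → [ə] (rule 2); /i/ → [ə] (rule 2).
All other segments surface unchanged.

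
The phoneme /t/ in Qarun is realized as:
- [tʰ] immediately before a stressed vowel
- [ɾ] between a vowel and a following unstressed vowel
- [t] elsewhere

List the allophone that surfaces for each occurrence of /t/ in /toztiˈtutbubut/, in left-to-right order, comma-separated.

Occurrence 1 (position 1): no conditioning environment matches → elsewhere allophone [t].
Occurrence 2 (position 4): no conditioning environment matches → elsewhere allophone [t].
Occurrence 3 (position 6): immediately before a stressed vowel → [tʰ].
Occurrence 4 (position 8): no conditioning environment matches → elsewhere allophone [t].
Occurrence 5 (position 13): no conditioning environment matches → elsewhere allophone [t].

[t], [t], [tʰ], [t], [t]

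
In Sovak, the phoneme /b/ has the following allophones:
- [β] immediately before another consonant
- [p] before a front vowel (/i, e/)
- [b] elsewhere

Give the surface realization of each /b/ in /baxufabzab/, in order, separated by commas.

[b], [β], [b]

Occurrence 1 (position 1): no conditioning environment matches → elsewhere allophone [b].
Occurrence 2 (position 7): immediately before another consonant → [β].
Occurrence 3 (position 10): no conditioning environment matches → elsewhere allophone [b].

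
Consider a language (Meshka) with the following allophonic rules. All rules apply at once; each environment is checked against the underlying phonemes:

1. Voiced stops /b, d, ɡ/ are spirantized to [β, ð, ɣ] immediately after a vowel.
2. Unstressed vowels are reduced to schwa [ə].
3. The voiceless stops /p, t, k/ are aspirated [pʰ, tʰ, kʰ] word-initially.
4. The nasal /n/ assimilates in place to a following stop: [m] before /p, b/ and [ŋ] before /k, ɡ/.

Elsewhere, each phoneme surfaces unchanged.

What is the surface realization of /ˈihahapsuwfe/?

/i/ (word-initial) is in the target of rule 2 but the environment (in an unstressed syllable) is not met → [i].
/h/ stays [h].
Rule 2 applies to /a/ (between /h/ and /h/: in an unstressed syllable) → [ə].
/h/ stays [h].
/a/ (between /h/ and /p/) occurs in an unstressed syllable → [ə] by rule 2.
/p/ — between /a/ and /s/; rule 3 does not apply here → [p].
/s/ (between /p/ and /u/): no rule targets it → [s].
/u/ (between /s/ and /w/): in an unstressed syllable, so rule 2 applies → [ə].
/w/ (between /u/ and /f/) is unaffected → [w].
/f/ — not in any rule's target class → [f].
Rule 2 applies to /e/ (word-final: in an unstressed syllable) → [ə].

[ˈihəhəpsəwfə]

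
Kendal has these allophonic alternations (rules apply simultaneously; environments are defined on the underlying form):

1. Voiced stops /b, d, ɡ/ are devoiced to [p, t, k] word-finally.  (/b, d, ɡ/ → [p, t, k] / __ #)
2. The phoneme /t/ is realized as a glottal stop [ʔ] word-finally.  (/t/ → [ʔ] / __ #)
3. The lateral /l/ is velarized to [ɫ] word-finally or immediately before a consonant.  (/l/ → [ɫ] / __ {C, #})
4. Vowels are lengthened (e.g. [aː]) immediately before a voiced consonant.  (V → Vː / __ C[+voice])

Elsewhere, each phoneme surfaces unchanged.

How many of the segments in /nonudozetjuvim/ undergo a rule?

5

Segments that undergo a rule: /o/ → [oː] (rule 4); /u/ → [uː] (rule 4); /o/ → [oː] (rule 4); /u/ → [uː] (rule 4); /i/ → [iː] (rule 4).
All other segments surface unchanged.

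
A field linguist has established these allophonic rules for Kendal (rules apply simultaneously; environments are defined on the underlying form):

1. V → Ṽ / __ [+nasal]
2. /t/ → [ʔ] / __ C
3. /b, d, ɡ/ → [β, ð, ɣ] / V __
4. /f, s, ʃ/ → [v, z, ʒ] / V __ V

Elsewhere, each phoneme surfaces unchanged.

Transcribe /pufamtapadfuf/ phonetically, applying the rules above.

[puvãmtapaðfuf]

/p/ (word-initial): no rule targets it → [p].
/u/ (between /p/ and /f/) is in the target of rule 1 but the environment (before a nasal consonant) is not met → [u].
/f/ (between /u/ and /a/): between two vowels, so rule 4 applies → [v].
Rule 1 applies to /a/ (between /f/ and /m/: before a nasal consonant) → [ã].
/m/ stays [m].
/t/ — between /m/ and /a/; rule 2 does not apply here → [t].
/a/ (between /t/ and /p/) fails the environment for rule 1, so it stays [a].
/p/ (between /a/ and /a/) is unaffected → [p].
/a/ — between /p/ and /d/; rule 1 does not apply here → [a].
Rule 3 applies to /d/ (between /a/ and /f/: immediately after a vowel) → [ð].
/f/ (between /d/ and /u/) is in the target of rule 4 but the environment (between two vowels) is not met → [f].
/u/ (between /f/ and /f/): rule 1 targets it, but not before a nasal consonant → unchanged [u].
/f/ (word-final) is in the target of rule 4 but the environment (between two vowels) is not met → [f].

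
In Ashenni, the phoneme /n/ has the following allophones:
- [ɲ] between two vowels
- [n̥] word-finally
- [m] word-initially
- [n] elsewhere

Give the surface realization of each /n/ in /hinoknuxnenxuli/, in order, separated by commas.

Occurrence 1 (position 3): between two vowels → [ɲ].
Occurrence 2 (position 6): no conditioning environment matches → elsewhere allophone [n].
Occurrence 3 (position 9): no conditioning environment matches → elsewhere allophone [n].
Occurrence 4 (position 11): no conditioning environment matches → elsewhere allophone [n].

[ɲ], [n], [n], [n]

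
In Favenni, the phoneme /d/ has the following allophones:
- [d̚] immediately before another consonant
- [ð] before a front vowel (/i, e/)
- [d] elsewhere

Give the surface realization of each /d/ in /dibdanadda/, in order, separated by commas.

[ð], [d], [d̚], [d]

Occurrence 1 (position 1): before a front vowel (/i, e/) → [ð].
Occurrence 2 (position 4): no conditioning environment matches → elsewhere allophone [d].
Occurrence 3 (position 8): immediately before another consonant → [d̚].
Occurrence 4 (position 9): no conditioning environment matches → elsewhere allophone [d].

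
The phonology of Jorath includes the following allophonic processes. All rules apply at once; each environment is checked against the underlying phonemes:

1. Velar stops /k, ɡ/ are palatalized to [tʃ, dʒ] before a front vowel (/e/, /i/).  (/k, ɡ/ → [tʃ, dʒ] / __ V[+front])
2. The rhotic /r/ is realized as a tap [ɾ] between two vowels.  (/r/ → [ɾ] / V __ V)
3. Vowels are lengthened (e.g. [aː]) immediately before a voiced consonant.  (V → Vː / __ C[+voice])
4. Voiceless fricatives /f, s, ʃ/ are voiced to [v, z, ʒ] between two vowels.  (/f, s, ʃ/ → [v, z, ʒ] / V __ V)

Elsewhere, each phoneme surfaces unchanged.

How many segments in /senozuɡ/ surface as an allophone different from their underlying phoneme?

3

Segments that undergo a rule: /e/ → [eː] (rule 3); /o/ → [oː] (rule 3); /u/ → [uː] (rule 3).
All other segments surface unchanged.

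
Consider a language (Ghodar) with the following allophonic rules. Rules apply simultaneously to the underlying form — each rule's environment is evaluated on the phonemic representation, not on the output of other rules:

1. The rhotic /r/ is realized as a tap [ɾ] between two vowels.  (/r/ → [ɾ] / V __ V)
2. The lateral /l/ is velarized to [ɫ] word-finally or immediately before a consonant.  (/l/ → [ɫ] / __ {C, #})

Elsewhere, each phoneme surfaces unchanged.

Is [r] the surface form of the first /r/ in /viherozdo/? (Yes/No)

No

/r/ — between /e/ and /o/, between two vowels — surfaces as [ɾ] (rule 1).
The actual realization is [ɾ], not [r].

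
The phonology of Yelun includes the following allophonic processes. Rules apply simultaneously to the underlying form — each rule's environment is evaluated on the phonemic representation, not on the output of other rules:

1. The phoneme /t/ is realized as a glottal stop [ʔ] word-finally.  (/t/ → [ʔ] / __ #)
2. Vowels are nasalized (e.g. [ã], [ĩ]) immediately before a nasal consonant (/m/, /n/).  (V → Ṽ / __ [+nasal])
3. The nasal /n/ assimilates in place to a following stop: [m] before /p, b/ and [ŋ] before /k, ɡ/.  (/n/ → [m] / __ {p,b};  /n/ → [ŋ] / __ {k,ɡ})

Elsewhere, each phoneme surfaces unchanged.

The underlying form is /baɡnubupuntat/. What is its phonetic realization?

[baɡnubupũntaʔ]

/a/ (between /b/ and /ɡ/) fails the environment for rule 2, so it stays [a].
/n/ (between /ɡ/ and /u/) is in the target of rule 3 but the environment (before a labial or velar stop) is not met → [n].
/u/ (between /n/ and /b/) is in the target of rule 2 but the environment (before a nasal consonant) is not met → [u].
/u/ (between /b/ and /p/): rule 2 targets it, but not before a nasal consonant → unchanged [u].
Rule 2 applies to /u/ (between /p/ and /n/: before a nasal consonant) → [ũ].
/n/ (between /u/ and /t/) is in the target of rule 3 but the environment (before a labial or velar stop) is not met → [n].
/t/ (between /n/ and /a/): rule 1 targets it, but not word-finally → unchanged [t].
/a/ (between /t/ and /t/) is in the target of rule 2 but the environment (before a nasal consonant) is not met → [a].
/t/ (word-final): word-finally, so rule 1 applies → [ʔ].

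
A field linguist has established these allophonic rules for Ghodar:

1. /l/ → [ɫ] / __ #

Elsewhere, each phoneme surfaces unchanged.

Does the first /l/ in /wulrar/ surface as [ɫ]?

No

/l/ (between /u/ and /r/): rule 1 targets it, but not word-finally → unchanged [l].
The actual realization is [l], not [ɫ].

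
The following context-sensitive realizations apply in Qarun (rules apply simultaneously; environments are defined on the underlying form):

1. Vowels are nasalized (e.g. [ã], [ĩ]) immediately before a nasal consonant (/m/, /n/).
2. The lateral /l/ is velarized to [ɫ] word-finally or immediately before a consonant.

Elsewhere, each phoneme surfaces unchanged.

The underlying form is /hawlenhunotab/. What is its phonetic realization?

/h/ — not in any rule's target class → [h].
/a/ — between /h/ and /w/; rule 1 does not apply here → [a].
/w/ — not in any rule's target class → [w].
/l/ (between /w/ and /e/): rule 2 targets it, but not word-finally or immediately before a consonant → unchanged [l].
Rule 1 applies to /e/ (between /l/ and /n/: before a nasal consonant) → [ẽ].
/n/ stays [n].
/h/ (between /n/ and /u/): no rule targets it → [h].
/u/ (between /h/ and /n/) occurs before a nasal consonant → [ũ] by rule 1.
/n/ (between /u/ and /o/): no rule targets it → [n].
/o/ — between /n/ and /t/; rule 1 does not apply here → [o].
/t/ stays [t].
/a/ (between /t/ and /b/): rule 1 targets it, but not before a nasal consonant → unchanged [a].
/b/ (word-final): no rule targets it → [b].

[hawlẽnhũnotab]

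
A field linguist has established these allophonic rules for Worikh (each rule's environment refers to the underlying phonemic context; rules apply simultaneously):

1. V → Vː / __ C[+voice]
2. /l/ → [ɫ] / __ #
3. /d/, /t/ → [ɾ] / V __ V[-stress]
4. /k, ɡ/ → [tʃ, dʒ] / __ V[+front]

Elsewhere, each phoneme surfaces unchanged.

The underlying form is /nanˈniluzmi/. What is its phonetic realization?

[naːnˈniːluːzmi]

/n/ (word-initial) is unaffected → [n].
/a/ (between /n/ and /n/) occurs before a voiced consonant → [aː] by rule 1.
/n/ — not in any rule's target class → [n].
/n/ — not in any rule's target class → [n].
/i/ (between /n/ and /l/): before a voiced consonant, so rule 1 applies → [iː].
/l/ (between /i/ and /u/) fails the environment for rule 2, so it stays [l].
Rule 1 applies to /u/ (between /l/ and /z/: before a voiced consonant) → [uː].
/z/ stays [z].
/m/ — not in any rule's target class → [m].
/i/ — word-final; rule 1 does not apply here → [i].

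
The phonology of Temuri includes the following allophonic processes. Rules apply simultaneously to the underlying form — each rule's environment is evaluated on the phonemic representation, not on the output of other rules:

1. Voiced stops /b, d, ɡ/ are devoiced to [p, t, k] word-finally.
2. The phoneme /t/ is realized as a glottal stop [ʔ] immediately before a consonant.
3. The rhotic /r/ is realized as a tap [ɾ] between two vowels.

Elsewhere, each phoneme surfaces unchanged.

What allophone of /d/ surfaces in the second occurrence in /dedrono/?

/d/ — between /e/ and /r/; rule 1 does not apply here → [d].

[d]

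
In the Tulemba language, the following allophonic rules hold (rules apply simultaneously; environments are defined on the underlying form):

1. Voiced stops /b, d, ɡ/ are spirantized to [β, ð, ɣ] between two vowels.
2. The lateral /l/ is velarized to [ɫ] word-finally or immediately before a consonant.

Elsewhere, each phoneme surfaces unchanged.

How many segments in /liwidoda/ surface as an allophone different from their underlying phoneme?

Segments that undergo a rule: /d/ → [ð] (rule 1); /d/ → [ð] (rule 1).
All other segments surface unchanged.

2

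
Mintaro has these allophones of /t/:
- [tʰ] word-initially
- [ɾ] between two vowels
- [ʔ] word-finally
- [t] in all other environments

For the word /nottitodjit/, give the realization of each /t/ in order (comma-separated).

[t], [t], [ɾ], [ʔ]

Occurrence 1 (position 3): no conditioning environment matches → elsewhere allophone [t].
Occurrence 2 (position 4): no conditioning environment matches → elsewhere allophone [t].
Occurrence 3 (position 6): between two vowels → [ɾ].
Occurrence 4 (position 11): word-finally → [ʔ].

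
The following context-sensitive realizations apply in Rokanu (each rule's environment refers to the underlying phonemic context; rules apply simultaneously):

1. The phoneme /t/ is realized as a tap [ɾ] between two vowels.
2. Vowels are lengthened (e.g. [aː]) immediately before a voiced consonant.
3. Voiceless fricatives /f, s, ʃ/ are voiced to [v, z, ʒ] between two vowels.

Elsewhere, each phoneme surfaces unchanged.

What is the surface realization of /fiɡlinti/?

/f/ — word-initial; rule 3 does not apply here → [f].
Rule 2 applies to /i/ (between /f/ and /ɡ/: before a voiced consonant) → [iː].
/ɡ/ (between /i/ and /l/) is unaffected → [ɡ].
/l/ stays [l].
/i/ (between /l/ and /n/): before a voiced consonant, so rule 2 applies → [iː].
/n/ (between /i/ and /t/): no rule targets it → [n].
/t/ (between /n/ and /i/) is in the target of rule 1 but the environment (between two vowels) is not met → [t].
/i/ (word-final): rule 2 targets it, but not before a voiced consonant → unchanged [i].

[fiːɡliːnti]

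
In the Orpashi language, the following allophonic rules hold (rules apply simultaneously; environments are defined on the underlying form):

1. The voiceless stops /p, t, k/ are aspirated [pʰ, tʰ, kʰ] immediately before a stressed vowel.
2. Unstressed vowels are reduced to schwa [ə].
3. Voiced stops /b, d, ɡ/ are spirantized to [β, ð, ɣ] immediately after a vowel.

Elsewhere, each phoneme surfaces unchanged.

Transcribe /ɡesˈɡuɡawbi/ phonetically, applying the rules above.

[ɡəsˈɡuɣəwbə]

/ɡ/ (word-initial): rule 3 targets it, but not immediately after a vowel → unchanged [ɡ].
/e/ (between /ɡ/ and /s/) occurs in an unstressed syllable → [ə] by rule 2.
/s/ (between /e/ and /ɡ/) is unaffected → [s].
/ɡ/ (between /s/ and /u/) is in the target of rule 3 but the environment (immediately after a vowel) is not met → [ɡ].
/u/ — between /ɡ/ and /ɡ/; rule 2 does not apply here → [u].
/ɡ/ (between /u/ and /a/) occurs immediately after a vowel → [ɣ] by rule 3.
/a/ (between /ɡ/ and /w/): in an unstressed syllable, so rule 2 applies → [ə].
/w/ (between /a/ and /b/) is unaffected → [w].
/b/ — between /w/ and /i/; rule 3 does not apply here → [b].
/i/ (word-final) occurs in an unstressed syllable → [ə] by rule 2.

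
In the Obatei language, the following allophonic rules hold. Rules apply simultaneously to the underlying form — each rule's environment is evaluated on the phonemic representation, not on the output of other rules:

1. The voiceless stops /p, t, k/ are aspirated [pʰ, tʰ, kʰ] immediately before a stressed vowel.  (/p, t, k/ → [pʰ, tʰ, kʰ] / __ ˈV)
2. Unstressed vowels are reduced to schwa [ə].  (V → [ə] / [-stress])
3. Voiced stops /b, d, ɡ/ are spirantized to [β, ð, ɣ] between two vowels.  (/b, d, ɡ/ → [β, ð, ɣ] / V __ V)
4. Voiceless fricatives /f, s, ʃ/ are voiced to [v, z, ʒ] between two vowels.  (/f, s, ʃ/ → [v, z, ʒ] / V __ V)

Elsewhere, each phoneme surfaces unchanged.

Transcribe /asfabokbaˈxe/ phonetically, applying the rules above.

/a/ — word-initial, in an unstressed syllable — surfaces as [ə] (rule 2).
/s/ — between /a/ and /f/; rule 4 does not apply here → [s].
/f/ — between /s/ and /a/; rule 4 does not apply here → [f].
/a/ — between /f/ and /b/, in an unstressed syllable — surfaces as [ə] (rule 2).
/b/ meets the environment for rule 3 (between two vowels) → [β].
/o/ — between /b/ and /k/, in an unstressed syllable — surfaces as [ə] (rule 2).
/k/ (between /o/ and /b/) fails the environment for rule 1, so it stays [k].
/b/ (between /k/ and /a/) is in the target of rule 3 but the environment (between two vowels) is not met → [b].
/a/ meets the environment for rule 2 (in an unstressed syllable) → [ə].
/x/ (between /a/ and /e/): no rule targets it → [x].
/e/ (word-final): rule 2 targets it, but not in an unstressed syllable → unchanged [e].

[əsfəβəkbəˈxe]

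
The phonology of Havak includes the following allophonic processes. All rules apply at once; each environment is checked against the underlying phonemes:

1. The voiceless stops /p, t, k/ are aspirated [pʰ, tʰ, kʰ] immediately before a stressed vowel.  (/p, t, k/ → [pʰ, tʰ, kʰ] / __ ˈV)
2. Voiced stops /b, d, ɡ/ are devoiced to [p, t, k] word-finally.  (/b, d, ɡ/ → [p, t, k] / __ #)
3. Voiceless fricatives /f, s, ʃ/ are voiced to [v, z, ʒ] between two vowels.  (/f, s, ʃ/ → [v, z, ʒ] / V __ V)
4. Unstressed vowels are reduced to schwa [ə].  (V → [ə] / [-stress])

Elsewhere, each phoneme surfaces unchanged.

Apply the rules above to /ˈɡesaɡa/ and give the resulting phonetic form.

/ɡ/ (word-initial) fails the environment for rule 2, so it stays [ɡ].
/e/ (between /ɡ/ and /s/) is in the target of rule 4 but the environment (in an unstressed syllable) is not met → [e].
/s/ meets the environment for rule 3 (between two vowels) → [z].
/a/ (between /s/ and /ɡ/): in an unstressed syllable, so rule 4 applies → [ə].
/ɡ/ (between /a/ and /a/) fails the environment for rule 2, so it stays [ɡ].
/a/ meets the environment for rule 4 (in an unstressed syllable) → [ə].

[ˈɡezəɡə]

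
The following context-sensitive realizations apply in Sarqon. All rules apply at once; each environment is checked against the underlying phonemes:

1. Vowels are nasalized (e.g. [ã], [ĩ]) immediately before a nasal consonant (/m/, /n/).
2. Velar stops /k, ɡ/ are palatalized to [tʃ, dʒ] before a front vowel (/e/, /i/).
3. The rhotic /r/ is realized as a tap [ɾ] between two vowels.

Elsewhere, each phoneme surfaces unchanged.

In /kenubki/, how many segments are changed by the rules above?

3

Segments that undergo a rule: /k/ → [tʃ] (rule 2); /e/ → [ẽ] (rule 1); /k/ → [tʃ] (rule 2).
All other segments surface unchanged.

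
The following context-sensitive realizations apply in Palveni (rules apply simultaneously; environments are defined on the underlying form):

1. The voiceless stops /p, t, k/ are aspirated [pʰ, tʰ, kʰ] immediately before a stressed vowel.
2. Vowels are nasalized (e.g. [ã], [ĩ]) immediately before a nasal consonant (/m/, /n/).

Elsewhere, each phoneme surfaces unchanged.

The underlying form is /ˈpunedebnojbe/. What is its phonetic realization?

/p/ meets the environment for rule 1 (immediately before a stressed vowel) → [pʰ].
/u/ (between /p/ and /n/): before a nasal consonant, so rule 2 applies → [ũ].
/n/ — not in any rule's target class → [n].
/e/ (between /n/ and /d/) fails the environment for rule 2, so it stays [e].
/d/ (between /e/ and /e/): no rule targets it → [d].
/e/ (between /d/ and /b/) is in the target of rule 2 but the environment (before a nasal consonant) is not met → [e].
/b/ (between /e/ and /n/): no rule targets it → [b].
/n/ stays [n].
/o/ (between /n/ and /j/): rule 2 targets it, but not before a nasal consonant → unchanged [o].
/j/ stays [j].
/b/ stays [b].
/e/ (word-final) fails the environment for rule 2, so it stays [e].

[ˈpʰũnedebnojbe]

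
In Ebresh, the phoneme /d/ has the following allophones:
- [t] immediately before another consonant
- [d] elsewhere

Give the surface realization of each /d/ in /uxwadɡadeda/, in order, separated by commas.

[t], [d], [d]

Occurrence 1 (position 5): immediately before another consonant → [t].
Occurrence 2 (position 8): no conditioning environment matches → elsewhere allophone [d].
Occurrence 3 (position 10): no conditioning environment matches → elsewhere allophone [d].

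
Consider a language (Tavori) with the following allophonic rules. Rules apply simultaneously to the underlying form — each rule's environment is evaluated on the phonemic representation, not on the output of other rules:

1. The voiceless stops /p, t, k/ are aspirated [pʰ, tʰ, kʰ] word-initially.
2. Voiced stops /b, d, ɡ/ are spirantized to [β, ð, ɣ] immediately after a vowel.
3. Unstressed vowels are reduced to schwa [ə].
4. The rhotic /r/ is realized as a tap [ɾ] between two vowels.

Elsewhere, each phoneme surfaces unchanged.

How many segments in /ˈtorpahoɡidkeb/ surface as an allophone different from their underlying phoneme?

8

Segments that undergo a rule: /t/ → [tʰ] (rule 1); /a/ → [ə] (rule 3); /o/ → [ə] (rule 3); /ɡ/ → [ɣ] (rule 2); /i/ → [ə] (rule 3); /d/ → [ð] (rule 2); /e/ → [ə] (rule 3); /b/ → [β] (rule 2).
All other segments surface unchanged.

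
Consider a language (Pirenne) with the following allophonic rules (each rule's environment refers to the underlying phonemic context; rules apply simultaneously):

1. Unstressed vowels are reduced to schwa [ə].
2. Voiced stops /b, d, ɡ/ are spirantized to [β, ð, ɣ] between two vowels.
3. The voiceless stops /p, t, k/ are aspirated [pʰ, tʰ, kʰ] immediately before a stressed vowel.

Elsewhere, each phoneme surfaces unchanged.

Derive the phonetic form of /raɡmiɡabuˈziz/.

[rəɡməɣəβəˈziz]

/r/ (word-initial) is unaffected → [r].
/a/ — between /r/ and /ɡ/, in an unstressed syllable — surfaces as [ə] (rule 1).
/ɡ/ (between /a/ and /m/) is in the target of rule 2 but the environment (between two vowels) is not met → [ɡ].
/m/ stays [m].
/i/ (between /m/ and /ɡ/): in an unstressed syllable, so rule 1 applies → [ə].
Rule 2 applies to /ɡ/ (between /i/ and /a/: between two vowels) → [ɣ].
/a/ meets the environment for rule 1 (in an unstressed syllable) → [ə].
/b/ (between /a/ and /u/) occurs between two vowels → [β] by rule 2.
/u/ — between /b/ and /z/, in an unstressed syllable — surfaces as [ə] (rule 1).
/z/ stays [z].
/i/ — between /z/ and /z/; rule 1 does not apply here → [i].
/z/ stays [z].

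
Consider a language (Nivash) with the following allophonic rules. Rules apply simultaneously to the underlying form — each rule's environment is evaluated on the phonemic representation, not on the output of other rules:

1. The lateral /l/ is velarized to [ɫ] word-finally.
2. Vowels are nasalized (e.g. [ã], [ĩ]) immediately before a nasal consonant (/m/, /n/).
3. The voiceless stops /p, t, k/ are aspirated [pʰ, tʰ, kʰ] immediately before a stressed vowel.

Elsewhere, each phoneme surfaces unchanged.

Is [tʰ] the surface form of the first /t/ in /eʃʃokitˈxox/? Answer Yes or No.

No

/t/ (between /i/ and /x/) is in the target of rule 3 but the environment (immediately before a stressed vowel) is not met → [t].
The actual realization is [t], not [tʰ].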